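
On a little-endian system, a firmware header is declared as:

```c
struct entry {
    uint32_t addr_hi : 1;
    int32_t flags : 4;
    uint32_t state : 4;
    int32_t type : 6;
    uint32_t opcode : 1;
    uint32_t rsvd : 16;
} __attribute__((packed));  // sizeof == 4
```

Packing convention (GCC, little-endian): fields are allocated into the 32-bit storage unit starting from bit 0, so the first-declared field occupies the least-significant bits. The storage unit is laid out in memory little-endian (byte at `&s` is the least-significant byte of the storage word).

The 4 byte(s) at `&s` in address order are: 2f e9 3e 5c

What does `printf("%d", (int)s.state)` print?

9

[0]=0x2f [1]=0xe9 [2]=0x3e [3]=0x5c (little-endian) → word 0x5c3ee92f
addr_hi:1 @ bit 0 → (0x5c3ee92f>>0)&0x1 = 0x1
flags:4 @ bit 1 → (0x5c3ee92f>>1)&0xf = 0x7
state:4 @ bit 5 → (0x5c3ee92f>>5)&0xf = 0x9  ←
type:6 @ bit 9 → (0x5c3ee92f>>9)&0x3f = 0x34
opcode:1 @ bit 15 → (0x5c3ee92f>>15)&0x1 = 0x1
rsvd:16 @ bit 16 → (0x5c3ee92f>>16)&0xffff = 0x5c3e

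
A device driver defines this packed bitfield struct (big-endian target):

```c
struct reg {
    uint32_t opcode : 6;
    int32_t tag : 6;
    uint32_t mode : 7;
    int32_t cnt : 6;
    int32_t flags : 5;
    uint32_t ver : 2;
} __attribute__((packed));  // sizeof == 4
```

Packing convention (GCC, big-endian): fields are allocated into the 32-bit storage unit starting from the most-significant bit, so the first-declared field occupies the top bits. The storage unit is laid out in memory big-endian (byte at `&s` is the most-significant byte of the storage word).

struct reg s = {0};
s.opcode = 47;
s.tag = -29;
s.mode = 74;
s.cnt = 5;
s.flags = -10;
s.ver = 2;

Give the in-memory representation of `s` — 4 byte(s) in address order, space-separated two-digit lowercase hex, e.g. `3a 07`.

be 39 42 da

opcode:6 = 47 → 0x2f << 26 → word 0xbc000000
tag:6 = -29 → 0x23 << 20 → word 0xbe300000
mode:7 = 74 → 0x4a << 13 → word 0xbe394000
cnt:6 = 5 → 0x5 << 7 → word 0xbe394280
flags:5 = -10 → 0x16 << 2 → word 0xbe3942d8
ver:2 = 2 → 0x2 << 0 → word 0xbe3942da
word = 0xbe3942da → big-endian bytes:
  [0]=0xbe  [1]=0x39  [2]=0x42  [3]=0xda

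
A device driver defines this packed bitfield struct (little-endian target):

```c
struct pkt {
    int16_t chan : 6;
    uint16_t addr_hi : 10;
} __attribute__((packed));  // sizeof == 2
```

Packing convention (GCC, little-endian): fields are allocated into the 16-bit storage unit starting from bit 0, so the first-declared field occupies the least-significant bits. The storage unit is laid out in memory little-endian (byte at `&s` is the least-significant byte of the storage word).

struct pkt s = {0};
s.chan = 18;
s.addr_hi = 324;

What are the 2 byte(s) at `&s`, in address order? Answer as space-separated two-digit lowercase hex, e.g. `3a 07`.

[0+:6] chan=18 & 0x3f = 0x12; word=0x0012
[6+:10] addr_hi=324 & 0x3ff = 0x144; word=0x5112
word = 0x5112 → little-endian bytes:
  [0]=0x12  [1]=0x51

12 51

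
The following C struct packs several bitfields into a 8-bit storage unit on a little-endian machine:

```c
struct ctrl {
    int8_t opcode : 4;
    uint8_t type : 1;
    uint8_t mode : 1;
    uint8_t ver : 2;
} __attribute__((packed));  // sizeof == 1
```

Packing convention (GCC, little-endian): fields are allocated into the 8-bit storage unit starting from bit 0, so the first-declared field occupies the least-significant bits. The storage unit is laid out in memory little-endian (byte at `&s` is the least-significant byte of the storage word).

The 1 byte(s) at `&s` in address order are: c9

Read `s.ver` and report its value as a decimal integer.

3

[0]=0xc9 (little-endian) → word 0xc9
opcode:4 @ bit 0 → (0xc9>>0)&0xf = 0x9
type:1 @ bit 4 → (0xc9>>4)&0x1 = 0x0
mode:1 @ bit 5 → (0xc9>>5)&0x1 = 0x0
ver:2 @ bit 6 → (0xc9>>6)&0x3 = 0x3  ←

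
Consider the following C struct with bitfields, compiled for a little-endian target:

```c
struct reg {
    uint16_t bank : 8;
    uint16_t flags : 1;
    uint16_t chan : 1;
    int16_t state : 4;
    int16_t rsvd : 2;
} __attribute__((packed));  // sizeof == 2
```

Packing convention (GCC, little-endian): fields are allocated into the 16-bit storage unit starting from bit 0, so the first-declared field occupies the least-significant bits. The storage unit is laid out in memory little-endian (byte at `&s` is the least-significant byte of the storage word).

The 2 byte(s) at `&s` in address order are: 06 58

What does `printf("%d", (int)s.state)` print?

[0]=0x06 [1]=0x58 (little-endian) → word 0x5806
bank [0+:8] = (word>>0) & 0xff = 6
flags [8+:1] = (word>>8) & 0x1 = 0
chan [9+:1] = (word>>9) & 0x1 = 0
state [10+:4] = (word>>10) & 0xf = 6  ←
rsvd [14+:2] = (word>>14) & 0x3 = 1
state signed 4b, MSB=0: value = 6

6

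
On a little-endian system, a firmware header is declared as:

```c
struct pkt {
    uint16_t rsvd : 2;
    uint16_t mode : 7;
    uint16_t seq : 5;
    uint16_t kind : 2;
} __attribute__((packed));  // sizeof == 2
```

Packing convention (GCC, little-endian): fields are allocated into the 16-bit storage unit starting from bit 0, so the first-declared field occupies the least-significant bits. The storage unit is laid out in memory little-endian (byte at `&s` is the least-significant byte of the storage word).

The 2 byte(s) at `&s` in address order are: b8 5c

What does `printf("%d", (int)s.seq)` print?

14

[0]=0xb8 [1]=0x5c (little-endian) → word 0x5cb8
rsvd [0+:2] = (word>>0) & 0x3 = 0
mode [2+:7] = (word>>2) & 0x7f = 46
seq [9+:5] = (word>>9) & 0x1f = 14  ←
kind [14+:2] = (word>>14) & 0x3 = 1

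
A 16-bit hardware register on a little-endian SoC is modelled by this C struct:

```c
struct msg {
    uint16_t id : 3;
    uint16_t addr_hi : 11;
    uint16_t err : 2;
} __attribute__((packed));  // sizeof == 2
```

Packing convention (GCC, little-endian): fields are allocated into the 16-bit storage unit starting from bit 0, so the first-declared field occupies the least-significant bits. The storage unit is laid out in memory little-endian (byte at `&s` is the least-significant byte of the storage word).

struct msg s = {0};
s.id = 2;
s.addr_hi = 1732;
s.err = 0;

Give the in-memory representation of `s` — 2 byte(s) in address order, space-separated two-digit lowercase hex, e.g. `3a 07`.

22 36

[0+:3] id=2 & 0x7 = 0x2; word=0x0002
[3+:11] addr_hi=1732 & 0x7ff = 0x6c4; word=0x3622
[14+:2] err=0 & 0x3 = 0x0; word=0x3622
word = 0x3622 → little-endian bytes:
  [0]=0x22  [1]=0x36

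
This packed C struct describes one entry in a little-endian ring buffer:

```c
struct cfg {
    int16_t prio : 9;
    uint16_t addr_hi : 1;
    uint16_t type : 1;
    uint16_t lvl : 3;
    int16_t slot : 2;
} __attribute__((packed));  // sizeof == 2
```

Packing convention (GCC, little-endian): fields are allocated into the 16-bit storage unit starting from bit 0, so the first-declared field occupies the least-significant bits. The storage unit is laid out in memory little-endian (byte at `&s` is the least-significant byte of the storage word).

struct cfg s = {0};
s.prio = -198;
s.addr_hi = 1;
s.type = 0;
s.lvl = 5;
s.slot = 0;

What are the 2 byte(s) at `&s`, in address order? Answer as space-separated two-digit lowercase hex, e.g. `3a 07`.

prio (9b) val=-198 bits=0x13a at bit 0: 0x013a
addr_hi (1b) val=1 bits=0x1 at bit 9: 0x033a
type (1b) val=0 bits=0x0 at bit 10: 0x033a
lvl (3b) val=5 bits=0x5 at bit 11: 0x2b3a
slot (2b) val=0 bits=0x0 at bit 14: 0x2b3a
word = 0x2b3a → little-endian bytes:
  [0]=0x3a  [1]=0x2b

3a 2b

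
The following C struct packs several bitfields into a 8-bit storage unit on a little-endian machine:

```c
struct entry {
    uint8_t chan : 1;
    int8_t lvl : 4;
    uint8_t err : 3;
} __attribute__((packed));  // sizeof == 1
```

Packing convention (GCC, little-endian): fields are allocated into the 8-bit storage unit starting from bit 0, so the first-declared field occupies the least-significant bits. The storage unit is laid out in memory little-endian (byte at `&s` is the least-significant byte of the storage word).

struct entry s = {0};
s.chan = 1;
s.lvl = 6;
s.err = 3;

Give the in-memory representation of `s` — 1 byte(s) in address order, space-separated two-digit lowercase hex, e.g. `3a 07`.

6d

chan:1 = 1 → 0x1 << 0 → word 0x01
lvl:4 = 6 → 0x6 << 1 → word 0x0d
err:3 = 3 → 0x3 << 5 → word 0x6d
word = 0x6d → little-endian bytes:
  [0]=0x6d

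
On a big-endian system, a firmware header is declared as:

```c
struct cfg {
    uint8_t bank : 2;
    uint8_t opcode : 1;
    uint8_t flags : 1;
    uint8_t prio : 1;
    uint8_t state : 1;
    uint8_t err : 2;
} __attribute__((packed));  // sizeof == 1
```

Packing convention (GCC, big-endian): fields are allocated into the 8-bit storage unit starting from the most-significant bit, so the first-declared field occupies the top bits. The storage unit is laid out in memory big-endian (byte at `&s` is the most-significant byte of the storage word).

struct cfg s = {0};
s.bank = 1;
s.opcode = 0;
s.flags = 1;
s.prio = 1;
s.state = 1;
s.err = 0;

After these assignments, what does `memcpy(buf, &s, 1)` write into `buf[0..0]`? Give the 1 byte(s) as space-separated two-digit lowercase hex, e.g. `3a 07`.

[6+:2] bank=1 & 0x3 = 0x1; word=0x40
[5+:1] opcode=0 & 0x1 = 0x0; word=0x40
[4+:1] flags=1 & 0x1 = 0x1; word=0x50
[3+:1] prio=1 & 0x1 = 0x1; word=0x58
[2+:1] state=1 & 0x1 = 0x1; word=0x5c
[0+:2] err=0 & 0x3 = 0x0; word=0x5c
word = 0x5c → big-endian bytes:
  [0]=0x5c

5c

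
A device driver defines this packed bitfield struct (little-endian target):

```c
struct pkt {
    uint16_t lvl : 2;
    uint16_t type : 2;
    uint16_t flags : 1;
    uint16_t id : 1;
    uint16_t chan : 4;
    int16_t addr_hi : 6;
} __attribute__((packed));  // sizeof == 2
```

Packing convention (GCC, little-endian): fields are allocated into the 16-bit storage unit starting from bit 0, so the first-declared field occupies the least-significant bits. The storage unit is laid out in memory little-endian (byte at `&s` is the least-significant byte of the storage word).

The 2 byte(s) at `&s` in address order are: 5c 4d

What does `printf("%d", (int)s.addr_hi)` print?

[0]=0x5c [1]=0x4d (little-endian) → word 0x4d5c
lvl:2 @ bit 0 → (0x4d5c>>0)&0x3 = 0x0
type:2 @ bit 2 → (0x4d5c>>2)&0x3 = 0x3
flags:1 @ bit 4 → (0x4d5c>>4)&0x1 = 0x1
id:1 @ bit 5 → (0x4d5c>>5)&0x1 = 0x0
chan:4 @ bit 6 → (0x4d5c>>6)&0xf = 0x5
addr_hi:6 @ bit 10 → (0x4d5c>>10)&0x3f = 0x13  ←
addr_hi signed 6b, MSB=0: value = 19

19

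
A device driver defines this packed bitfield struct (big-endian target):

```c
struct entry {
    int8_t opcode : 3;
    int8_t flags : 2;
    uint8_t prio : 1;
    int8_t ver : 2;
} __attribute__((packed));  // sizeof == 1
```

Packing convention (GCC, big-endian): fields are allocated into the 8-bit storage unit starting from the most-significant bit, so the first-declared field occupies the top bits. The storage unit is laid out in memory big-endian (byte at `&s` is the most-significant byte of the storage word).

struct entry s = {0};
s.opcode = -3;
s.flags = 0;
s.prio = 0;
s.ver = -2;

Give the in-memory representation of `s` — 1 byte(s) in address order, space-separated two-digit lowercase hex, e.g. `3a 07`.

opcode (3b) val=-3 bits=0x5 at bit 5: 0xa0
flags (2b) val=0 bits=0x0 at bit 3: 0xa0
prio (1b) val=0 bits=0x0 at bit 2: 0xa0
ver (2b) val=-2 bits=0x2 at bit 0: 0xa2
word = 0xa2 → big-endian bytes:
  [0]=0xa2

a2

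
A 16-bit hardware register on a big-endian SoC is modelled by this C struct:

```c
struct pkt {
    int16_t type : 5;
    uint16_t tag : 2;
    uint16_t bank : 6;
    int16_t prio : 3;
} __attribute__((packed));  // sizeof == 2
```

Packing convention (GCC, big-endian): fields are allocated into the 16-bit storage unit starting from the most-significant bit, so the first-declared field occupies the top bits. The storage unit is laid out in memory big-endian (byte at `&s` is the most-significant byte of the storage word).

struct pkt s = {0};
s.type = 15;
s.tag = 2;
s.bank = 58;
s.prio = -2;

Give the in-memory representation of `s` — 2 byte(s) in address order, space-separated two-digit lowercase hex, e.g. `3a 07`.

7d d6

[11+:5] type=15 & 0x1f = 0xf; word=0x7800
[9+:2] tag=2 & 0x3 = 0x2; word=0x7c00
[3+:6] bank=58 & 0x3f = 0x3a; word=0x7dd0
[0+:3] prio=-2 & 0x7 = 0x6; word=0x7dd6
word = 0x7dd6 → big-endian bytes:
  [0]=0x7d  [1]=0xd6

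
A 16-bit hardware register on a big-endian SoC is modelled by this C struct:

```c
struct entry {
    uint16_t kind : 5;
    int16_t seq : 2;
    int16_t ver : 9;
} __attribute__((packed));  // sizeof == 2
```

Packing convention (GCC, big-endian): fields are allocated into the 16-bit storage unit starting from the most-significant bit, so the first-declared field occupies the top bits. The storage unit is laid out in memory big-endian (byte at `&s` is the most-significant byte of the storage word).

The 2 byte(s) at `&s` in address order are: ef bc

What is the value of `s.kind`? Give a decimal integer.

[0]=0xef [1]=0xbc (big-endian) → word 0xefbc
kind:5 @ bit 11 → (0xefbc>>11)&0x1f = 0x1d  ←
seq:2 @ bit 9 → (0xefbc>>9)&0x3 = 0x3
ver:9 @ bit 0 → (0xefbc>>0)&0x1ff = 0x1bc

29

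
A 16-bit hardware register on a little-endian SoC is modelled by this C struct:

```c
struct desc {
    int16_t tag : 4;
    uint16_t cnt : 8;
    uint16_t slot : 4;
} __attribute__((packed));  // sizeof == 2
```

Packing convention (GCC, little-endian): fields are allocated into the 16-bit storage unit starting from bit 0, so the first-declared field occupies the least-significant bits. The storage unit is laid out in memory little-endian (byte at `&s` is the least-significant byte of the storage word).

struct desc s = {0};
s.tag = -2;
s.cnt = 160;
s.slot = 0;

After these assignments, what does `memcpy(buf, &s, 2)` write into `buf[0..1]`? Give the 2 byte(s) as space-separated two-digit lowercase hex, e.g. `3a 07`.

0e 0a

tag (4b) val=-2 bits=0xe at bit 0: 0x000e
cnt (8b) val=160 bits=0xa0 at bit 4: 0x0a0e
slot (4b) val=0 bits=0x0 at bit 12: 0x0a0e
word = 0x0a0e → little-endian bytes:
  [0]=0x0e  [1]=0x0a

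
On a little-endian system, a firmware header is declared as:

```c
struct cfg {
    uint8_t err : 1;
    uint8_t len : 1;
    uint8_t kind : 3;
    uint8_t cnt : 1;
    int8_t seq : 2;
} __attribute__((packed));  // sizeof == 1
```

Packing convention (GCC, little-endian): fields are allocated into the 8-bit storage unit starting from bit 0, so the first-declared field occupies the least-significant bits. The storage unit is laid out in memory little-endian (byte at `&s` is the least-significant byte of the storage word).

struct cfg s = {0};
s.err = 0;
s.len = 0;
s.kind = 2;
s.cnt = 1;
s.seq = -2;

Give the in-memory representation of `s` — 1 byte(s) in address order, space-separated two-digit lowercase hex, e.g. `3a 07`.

a8

err:1 = 0 → 0x0 << 0 → word 0x00
len:1 = 0 → 0x0 << 1 → word 0x00
kind:3 = 2 → 0x2 << 2 → word 0x08
cnt:1 = 1 → 0x1 << 5 → word 0x28
seq:2 = -2 → 0x2 << 6 → word 0xa8
word = 0xa8 → little-endian bytes:
  [0]=0xa8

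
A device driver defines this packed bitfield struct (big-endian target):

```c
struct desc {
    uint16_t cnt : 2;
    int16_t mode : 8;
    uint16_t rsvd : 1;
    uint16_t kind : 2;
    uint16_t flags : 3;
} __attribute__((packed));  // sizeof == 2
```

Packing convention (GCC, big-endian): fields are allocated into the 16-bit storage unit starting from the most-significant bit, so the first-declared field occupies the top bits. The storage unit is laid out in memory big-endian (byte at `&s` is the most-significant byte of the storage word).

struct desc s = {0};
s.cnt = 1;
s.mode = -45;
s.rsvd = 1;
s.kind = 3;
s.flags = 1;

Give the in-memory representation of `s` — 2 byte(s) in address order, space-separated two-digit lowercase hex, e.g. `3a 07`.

cnt (2b) val=1 bits=0x1 at bit 14: 0x4000
mode (8b) val=-45 bits=0xd3 at bit 6: 0x74c0
rsvd (1b) val=1 bits=0x1 at bit 5: 0x74e0
kind (2b) val=3 bits=0x3 at bit 3: 0x74f8
flags (3b) val=1 bits=0x1 at bit 0: 0x74f9
word = 0x74f9 → big-endian bytes:
  [0]=0x74  [1]=0xf9

74 f9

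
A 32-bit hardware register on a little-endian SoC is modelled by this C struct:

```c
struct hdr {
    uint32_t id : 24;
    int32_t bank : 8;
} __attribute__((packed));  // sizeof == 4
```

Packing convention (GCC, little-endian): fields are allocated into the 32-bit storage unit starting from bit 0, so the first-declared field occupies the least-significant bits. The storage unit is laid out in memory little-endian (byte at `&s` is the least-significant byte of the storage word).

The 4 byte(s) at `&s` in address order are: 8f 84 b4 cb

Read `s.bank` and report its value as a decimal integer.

-53

[0]=0x8f [1]=0x84 [2]=0xb4 [3]=0xcb (little-endian) → word 0xcbb4848f
id [0+:24] = (word>>0) & 0xffffff = 11830415
bank [24+:8] = (word>>24) & 0xff = 203  ←
bank signed 8b, MSB=1: 203 - 256 = -53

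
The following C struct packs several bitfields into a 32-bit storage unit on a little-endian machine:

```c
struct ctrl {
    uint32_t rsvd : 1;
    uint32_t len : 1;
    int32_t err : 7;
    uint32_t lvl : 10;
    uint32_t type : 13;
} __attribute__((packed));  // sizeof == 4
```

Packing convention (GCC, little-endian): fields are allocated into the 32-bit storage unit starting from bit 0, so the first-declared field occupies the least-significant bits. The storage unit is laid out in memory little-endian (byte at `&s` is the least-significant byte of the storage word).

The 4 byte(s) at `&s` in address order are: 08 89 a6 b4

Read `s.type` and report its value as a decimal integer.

[0]=0x08 [1]=0x89 [2]=0xa6 [3]=0xb4 (little-endian) → word 0xb4a68908
rsvd [0+:1] = (word>>0) & 0x1 = 0
len [1+:1] = (word>>1) & 0x1 = 0
err [2+:7] = (word>>2) & 0x7f = 66
lvl [9+:10] = (word>>9) & 0x3ff = 836
type [19+:13] = (word>>19) & 0x1fff = 5780  ←

5780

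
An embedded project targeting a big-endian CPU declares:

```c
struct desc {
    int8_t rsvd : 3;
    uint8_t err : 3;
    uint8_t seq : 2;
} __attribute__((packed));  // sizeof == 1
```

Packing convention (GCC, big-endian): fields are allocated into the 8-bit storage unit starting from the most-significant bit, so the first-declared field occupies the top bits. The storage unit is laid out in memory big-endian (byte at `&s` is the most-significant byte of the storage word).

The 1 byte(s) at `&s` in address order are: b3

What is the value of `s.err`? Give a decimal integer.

[0]=0xb3 (big-endian) → word 0xb3
rsvd [5+:3] = (word>>5) & 0x7 = 5
err [2+:3] = (word>>2) & 0x7 = 4  ←
seq [0+:2] = (word>>0) & 0x3 = 3

4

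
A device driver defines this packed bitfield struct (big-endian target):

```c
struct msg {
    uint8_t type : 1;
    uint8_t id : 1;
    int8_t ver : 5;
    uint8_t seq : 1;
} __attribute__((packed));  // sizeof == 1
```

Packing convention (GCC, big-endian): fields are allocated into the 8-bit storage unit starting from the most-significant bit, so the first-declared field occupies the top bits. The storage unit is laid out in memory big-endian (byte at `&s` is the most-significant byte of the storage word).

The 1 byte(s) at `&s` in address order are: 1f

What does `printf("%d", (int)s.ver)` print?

15

[0]=0x1f (big-endian) → word 0x1f
type [7+:1] = (word>>7) & 0x1 = 0
id [6+:1] = (word>>6) & 0x1 = 0
ver [1+:5] = (word>>1) & 0x1f = 15  ←
seq [0+:1] = (word>>0) & 0x1 = 1
ver signed 5b, MSB=0: value = 15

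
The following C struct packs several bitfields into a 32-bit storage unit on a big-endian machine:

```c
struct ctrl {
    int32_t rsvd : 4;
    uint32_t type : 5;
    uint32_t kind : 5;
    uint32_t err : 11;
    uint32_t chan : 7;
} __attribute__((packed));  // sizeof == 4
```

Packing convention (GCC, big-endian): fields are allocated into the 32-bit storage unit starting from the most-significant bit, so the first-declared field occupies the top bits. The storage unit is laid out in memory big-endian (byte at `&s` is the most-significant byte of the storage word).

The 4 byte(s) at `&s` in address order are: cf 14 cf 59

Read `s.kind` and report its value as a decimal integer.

[0]=0xcf [1]=0x14 [2]=0xcf [3]=0x59 (big-endian) → word 0xcf14cf59
rsvd [28+:4] = (word>>28) & 0xf = 12
type [23+:5] = (word>>23) & 0x1f = 30
kind [18+:5] = (word>>18) & 0x1f = 5  ←
err [7+:11] = (word>>7) & 0x7ff = 414
chan [0+:7] = (word>>0) & 0x7f = 89

5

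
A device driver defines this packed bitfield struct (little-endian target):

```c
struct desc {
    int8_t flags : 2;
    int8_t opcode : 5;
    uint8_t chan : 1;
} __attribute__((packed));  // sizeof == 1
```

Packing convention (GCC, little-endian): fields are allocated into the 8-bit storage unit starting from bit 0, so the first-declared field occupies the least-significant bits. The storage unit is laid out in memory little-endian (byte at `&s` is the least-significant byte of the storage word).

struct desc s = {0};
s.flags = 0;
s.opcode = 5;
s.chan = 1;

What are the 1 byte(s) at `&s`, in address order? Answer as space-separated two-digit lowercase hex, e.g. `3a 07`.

94

flags (2b) val=0 bits=0x0 at bit 0: 0x00
opcode (5b) val=5 bits=0x5 at bit 2: 0x14
chan (1b) val=1 bits=0x1 at bit 7: 0x94
word = 0x94 → little-endian bytes:
  [0]=0x94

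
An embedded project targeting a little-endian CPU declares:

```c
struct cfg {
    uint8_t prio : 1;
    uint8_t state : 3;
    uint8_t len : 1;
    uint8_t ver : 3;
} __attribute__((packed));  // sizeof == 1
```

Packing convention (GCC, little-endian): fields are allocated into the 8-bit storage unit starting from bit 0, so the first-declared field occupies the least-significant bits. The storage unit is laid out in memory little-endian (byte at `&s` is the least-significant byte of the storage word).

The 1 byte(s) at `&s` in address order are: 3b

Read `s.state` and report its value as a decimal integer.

5

[0]=0x3b (little-endian) → word 0x3b
prio:1 @ bit 0 → (0x3b>>0)&0x1 = 0x1
state:3 @ bit 1 → (0x3b>>1)&0x7 = 0x5  ←
len:1 @ bit 4 → (0x3b>>4)&0x1 = 0x1
ver:3 @ bit 5 → (0x3b>>5)&0x7 = 0x1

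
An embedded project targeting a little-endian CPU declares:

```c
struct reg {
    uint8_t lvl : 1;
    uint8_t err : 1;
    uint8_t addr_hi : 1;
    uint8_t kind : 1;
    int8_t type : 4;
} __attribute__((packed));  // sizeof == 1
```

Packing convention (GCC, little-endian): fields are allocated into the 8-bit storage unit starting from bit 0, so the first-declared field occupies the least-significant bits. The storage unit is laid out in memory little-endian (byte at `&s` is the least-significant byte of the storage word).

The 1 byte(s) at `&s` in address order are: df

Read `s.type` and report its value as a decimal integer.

-3

[0]=0xdf (little-endian) → word 0xdf
lvl [0+:1] = (word>>0) & 0x1 = 1
err [1+:1] = (word>>1) & 0x1 = 1
addr_hi [2+:1] = (word>>2) & 0x1 = 1
kind [3+:1] = (word>>3) & 0x1 = 1
type [4+:4] = (word>>4) & 0xf = 13  ←
type signed 4b, MSB=1: 13 - 16 = -3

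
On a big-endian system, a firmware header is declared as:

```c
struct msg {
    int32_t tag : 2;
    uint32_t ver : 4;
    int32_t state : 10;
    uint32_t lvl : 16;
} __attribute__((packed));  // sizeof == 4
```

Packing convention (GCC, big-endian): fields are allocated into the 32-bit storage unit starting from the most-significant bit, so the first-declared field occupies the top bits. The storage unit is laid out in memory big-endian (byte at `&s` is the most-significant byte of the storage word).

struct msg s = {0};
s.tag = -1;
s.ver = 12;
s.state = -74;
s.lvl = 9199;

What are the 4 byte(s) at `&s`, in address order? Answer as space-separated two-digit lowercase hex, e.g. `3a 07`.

f3 b6 23 ef

tag (2b) val=-1 bits=0x3 at bit 30: 0xc0000000
ver (4b) val=12 bits=0xc at bit 26: 0xf0000000
state (10b) val=-74 bits=0x3b6 at bit 16: 0xf3b60000
lvl (16b) val=9199 bits=0x23ef at bit 0: 0xf3b623ef
word = 0xf3b623ef → big-endian bytes:
  [0]=0xf3  [1]=0xb6  [2]=0x23  [3]=0xef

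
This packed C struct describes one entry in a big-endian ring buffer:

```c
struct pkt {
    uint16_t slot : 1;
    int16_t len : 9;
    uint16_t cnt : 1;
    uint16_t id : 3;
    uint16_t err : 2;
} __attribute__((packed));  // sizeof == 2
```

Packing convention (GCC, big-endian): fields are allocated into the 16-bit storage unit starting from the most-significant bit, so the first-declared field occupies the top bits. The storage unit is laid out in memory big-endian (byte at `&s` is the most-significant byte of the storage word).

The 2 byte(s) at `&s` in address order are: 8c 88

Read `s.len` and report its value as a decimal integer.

[0]=0x8c [1]=0x88 (big-endian) → word 0x8c88
slot [15+:1] = (word>>15) & 0x1 = 1
len [6+:9] = (word>>6) & 0x1ff = 50  ←
cnt [5+:1] = (word>>5) & 0x1 = 0
id [2+:3] = (word>>2) & 0x7 = 2
err [0+:2] = (word>>0) & 0x3 = 0
len signed 9b, MSB=0: value = 50

50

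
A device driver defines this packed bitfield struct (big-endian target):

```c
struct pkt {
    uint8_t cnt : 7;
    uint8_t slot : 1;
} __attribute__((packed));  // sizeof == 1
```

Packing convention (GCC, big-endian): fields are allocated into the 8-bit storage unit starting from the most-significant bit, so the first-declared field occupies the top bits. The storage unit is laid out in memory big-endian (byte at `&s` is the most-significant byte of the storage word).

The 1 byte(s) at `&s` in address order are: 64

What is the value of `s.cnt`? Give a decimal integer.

50

[0]=0x64 (big-endian) → word 0x64
cnt [1+:7] = (word>>1) & 0x7f = 50  ←
slot [0+:1] = (word>>0) & 0x1 = 0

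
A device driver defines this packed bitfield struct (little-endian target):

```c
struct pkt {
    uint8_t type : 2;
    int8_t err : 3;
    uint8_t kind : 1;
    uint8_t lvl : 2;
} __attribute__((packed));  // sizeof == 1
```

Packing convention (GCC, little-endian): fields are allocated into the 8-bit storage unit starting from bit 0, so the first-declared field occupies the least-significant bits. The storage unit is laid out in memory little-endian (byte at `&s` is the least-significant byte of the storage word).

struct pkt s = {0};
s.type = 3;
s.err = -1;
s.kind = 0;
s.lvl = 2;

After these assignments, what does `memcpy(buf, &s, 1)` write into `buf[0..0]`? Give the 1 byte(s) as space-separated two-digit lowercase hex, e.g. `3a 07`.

9f

type:2 = 3 → 0x3 << 0 → word 0x03
err:3 = -1 → 0x7 << 2 → word 0x1f
kind:1 = 0 → 0x0 << 5 → word 0x1f
lvl:2 = 2 → 0x2 << 6 → word 0x9f
word = 0x9f → little-endian bytes:
  [0]=0x9f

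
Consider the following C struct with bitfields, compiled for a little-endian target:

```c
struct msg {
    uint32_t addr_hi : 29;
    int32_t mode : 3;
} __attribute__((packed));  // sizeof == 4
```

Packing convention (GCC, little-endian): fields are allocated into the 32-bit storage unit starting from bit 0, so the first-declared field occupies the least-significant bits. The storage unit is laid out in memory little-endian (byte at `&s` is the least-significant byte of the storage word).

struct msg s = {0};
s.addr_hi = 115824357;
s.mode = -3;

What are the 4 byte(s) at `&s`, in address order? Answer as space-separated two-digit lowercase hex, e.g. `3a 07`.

[0+:29] addr_hi=115824357 & 0x1fffffff = 0x6e756e5; word=0x06e756e5
[29+:3] mode=-3 & 0x7 = 0x5; word=0xa6e756e5
word = 0xa6e756e5 → little-endian bytes:
  [0]=0xe5  [1]=0x56  [2]=0xe7  [3]=0xa6

e5 56 e7 a6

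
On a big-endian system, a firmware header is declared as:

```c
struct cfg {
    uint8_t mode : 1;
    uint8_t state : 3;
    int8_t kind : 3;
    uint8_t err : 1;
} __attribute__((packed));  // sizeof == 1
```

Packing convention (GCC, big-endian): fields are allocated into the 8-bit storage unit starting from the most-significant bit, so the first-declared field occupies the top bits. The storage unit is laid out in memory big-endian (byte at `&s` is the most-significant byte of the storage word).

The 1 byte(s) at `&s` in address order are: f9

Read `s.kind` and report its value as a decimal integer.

-4

[0]=0xf9 (big-endian) → word 0xf9
mode:1 @ bit 7 → (0xf9>>7)&0x1 = 0x1
state:3 @ bit 4 → (0xf9>>4)&0x7 = 0x7
kind:3 @ bit 1 → (0xf9>>1)&0x7 = 0x4  ←
err:1 @ bit 0 → (0xf9>>0)&0x1 = 0x1
kind signed 3b, MSB=1: 4 - 8 = -4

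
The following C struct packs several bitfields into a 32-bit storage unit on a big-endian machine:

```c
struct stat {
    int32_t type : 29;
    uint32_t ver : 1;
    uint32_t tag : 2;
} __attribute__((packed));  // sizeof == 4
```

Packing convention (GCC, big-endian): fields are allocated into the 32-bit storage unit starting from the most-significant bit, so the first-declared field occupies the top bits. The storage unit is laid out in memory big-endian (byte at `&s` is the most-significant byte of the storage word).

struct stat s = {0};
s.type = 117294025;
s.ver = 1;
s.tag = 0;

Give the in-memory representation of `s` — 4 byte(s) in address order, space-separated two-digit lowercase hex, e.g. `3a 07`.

37 ee 1e 4c

type:29 = 117294025 → 0x6fdc3c9 << 3 → word 0x37ee1e48
ver:1 = 1 → 0x1 << 2 → word 0x37ee1e4c
tag:2 = 0 → 0x0 << 0 → word 0x37ee1e4c
word = 0x37ee1e4c → big-endian bytes:
  [0]=0x37  [1]=0xee  [2]=0x1e  [3]=0x4c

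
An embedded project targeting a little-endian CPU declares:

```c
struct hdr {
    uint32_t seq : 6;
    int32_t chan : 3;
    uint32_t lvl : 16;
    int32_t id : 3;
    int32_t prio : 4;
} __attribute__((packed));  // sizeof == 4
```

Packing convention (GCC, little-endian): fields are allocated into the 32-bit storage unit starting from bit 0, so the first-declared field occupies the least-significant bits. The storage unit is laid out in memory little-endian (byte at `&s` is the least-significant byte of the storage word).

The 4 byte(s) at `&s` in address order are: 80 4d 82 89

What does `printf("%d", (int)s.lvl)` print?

[0]=0x80 [1]=0x4d [2]=0x82 [3]=0x89 (little-endian) → word 0x89824d80
seq [0+:6] = (word>>0) & 0x3f = 0
chan [6+:3] = (word>>6) & 0x7 = 6
lvl [9+:16] = (word>>9) & 0xffff = 49446  ←
id [25+:3] = (word>>25) & 0x7 = 4
prio [28+:4] = (word>>28) & 0xf = 8

49446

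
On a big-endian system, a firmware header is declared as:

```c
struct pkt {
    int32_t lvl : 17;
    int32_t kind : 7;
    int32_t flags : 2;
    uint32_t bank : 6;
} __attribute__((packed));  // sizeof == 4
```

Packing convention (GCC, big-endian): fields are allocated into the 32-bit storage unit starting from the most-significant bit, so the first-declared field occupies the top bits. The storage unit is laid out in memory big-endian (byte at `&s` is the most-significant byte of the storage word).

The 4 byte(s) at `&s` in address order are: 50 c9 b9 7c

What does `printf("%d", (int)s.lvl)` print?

[0]=0x50 [1]=0xc9 [2]=0xb9 [3]=0x7c (big-endian) → word 0x50c9b97c
lvl:17 @ bit 15 → (0x50c9b97c>>15)&0x1ffff = 0xa193  ←
kind:7 @ bit 8 → (0x50c9b97c>>8)&0x7f = 0x39
flags:2 @ bit 6 → (0x50c9b97c>>6)&0x3 = 0x1
bank:6 @ bit 0 → (0x50c9b97c>>0)&0x3f = 0x3c
lvl signed 17b, MSB=0: value = 41363

41363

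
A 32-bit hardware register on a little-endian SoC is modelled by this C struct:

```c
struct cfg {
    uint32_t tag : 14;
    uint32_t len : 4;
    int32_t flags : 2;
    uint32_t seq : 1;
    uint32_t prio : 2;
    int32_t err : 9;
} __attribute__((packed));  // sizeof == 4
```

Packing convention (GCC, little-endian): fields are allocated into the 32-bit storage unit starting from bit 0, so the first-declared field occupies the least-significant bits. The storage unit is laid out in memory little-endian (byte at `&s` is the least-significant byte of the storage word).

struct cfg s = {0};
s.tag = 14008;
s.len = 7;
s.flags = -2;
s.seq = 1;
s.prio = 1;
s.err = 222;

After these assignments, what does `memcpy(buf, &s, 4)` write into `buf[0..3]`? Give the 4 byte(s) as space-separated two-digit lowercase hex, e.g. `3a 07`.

[0+:14] tag=14008 & 0x3fff = 0x36b8; word=0x000036b8
[14+:4] len=7 & 0xf = 0x7; word=0x0001f6b8
[18+:2] flags=-2 & 0x3 = 0x2; word=0x0009f6b8
[20+:1] seq=1 & 0x1 = 0x1; word=0x0019f6b8
[21+:2] prio=1 & 0x3 = 0x1; word=0x0039f6b8
[23+:9] err=222 & 0x1ff = 0xde; word=0x6f39f6b8
word = 0x6f39f6b8 → little-endian bytes:
  [0]=0xb8  [1]=0xf6  [2]=0x39  [3]=0x6f

b8 f6 39 6f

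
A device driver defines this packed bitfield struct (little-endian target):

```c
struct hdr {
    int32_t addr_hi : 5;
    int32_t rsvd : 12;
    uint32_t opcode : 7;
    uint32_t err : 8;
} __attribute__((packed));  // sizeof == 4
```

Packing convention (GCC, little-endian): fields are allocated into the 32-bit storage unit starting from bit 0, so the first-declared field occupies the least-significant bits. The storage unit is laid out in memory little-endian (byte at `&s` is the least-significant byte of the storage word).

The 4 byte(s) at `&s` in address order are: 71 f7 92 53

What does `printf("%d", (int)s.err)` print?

83

[0]=0x71 [1]=0xf7 [2]=0x92 [3]=0x53 (little-endian) → word 0x5392f771
addr_hi:5 @ bit 0 → (0x5392f771>>0)&0x1f = 0x11
rsvd:12 @ bit 5 → (0x5392f771>>5)&0xfff = 0x7bb
opcode:7 @ bit 17 → (0x5392f771>>17)&0x7f = 0x49
err:8 @ bit 24 → (0x5392f771>>24)&0xff = 0x53  ←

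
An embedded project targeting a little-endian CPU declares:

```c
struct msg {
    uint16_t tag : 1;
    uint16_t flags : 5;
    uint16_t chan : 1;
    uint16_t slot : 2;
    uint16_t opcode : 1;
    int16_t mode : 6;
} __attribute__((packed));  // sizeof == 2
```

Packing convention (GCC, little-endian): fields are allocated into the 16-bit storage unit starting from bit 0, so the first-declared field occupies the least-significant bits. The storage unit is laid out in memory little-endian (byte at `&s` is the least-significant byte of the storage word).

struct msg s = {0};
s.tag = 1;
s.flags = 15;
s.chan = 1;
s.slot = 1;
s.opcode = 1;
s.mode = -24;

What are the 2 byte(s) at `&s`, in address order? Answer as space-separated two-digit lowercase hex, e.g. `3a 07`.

tag (1b) val=1 bits=0x1 at bit 0: 0x0001
flags (5b) val=15 bits=0xf at bit 1: 0x001f
chan (1b) val=1 bits=0x1 at bit 6: 0x005f
slot (2b) val=1 bits=0x1 at bit 7: 0x00df
opcode (1b) val=1 bits=0x1 at bit 9: 0x02df
mode (6b) val=-24 bits=0x28 at bit 10: 0xa2df
word = 0xa2df → little-endian bytes:
  [0]=0xdf  [1]=0xa2

df a2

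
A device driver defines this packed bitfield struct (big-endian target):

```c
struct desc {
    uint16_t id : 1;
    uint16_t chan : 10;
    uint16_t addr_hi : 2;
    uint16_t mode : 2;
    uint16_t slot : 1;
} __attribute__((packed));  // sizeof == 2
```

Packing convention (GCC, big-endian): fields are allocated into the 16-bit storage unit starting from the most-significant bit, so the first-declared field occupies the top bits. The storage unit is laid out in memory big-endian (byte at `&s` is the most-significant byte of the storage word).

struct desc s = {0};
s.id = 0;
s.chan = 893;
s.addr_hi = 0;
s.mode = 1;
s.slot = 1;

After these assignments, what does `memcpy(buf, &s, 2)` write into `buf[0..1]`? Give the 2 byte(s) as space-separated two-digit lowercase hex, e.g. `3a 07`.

6f a3

[15+:1] id=0 & 0x1 = 0x0; word=0x0000
[5+:10] chan=893 & 0x3ff = 0x37d; word=0x6fa0
[3+:2] addr_hi=0 & 0x3 = 0x0; word=0x6fa0
[1+:2] mode=1 & 0x3 = 0x1; word=0x6fa2
[0+:1] slot=1 & 0x1 = 0x1; word=0x6fa3
word = 0x6fa3 → big-endian bytes:
  [0]=0x6f  [1]=0xa3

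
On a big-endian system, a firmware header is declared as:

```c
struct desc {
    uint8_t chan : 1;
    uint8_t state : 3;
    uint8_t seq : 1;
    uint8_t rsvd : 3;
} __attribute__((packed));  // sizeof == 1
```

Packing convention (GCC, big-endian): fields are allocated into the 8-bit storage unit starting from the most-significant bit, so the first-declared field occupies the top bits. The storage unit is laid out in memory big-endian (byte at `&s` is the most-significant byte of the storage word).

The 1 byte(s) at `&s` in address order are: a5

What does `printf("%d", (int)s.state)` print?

[0]=0xa5 (big-endian) → word 0xa5
chan [7+:1] = (word>>7) & 0x1 = 1
state [4+:3] = (word>>4) & 0x7 = 2  ←
seq [3+:1] = (word>>3) & 0x1 = 0
rsvd [0+:3] = (word>>0) & 0x7 = 5

2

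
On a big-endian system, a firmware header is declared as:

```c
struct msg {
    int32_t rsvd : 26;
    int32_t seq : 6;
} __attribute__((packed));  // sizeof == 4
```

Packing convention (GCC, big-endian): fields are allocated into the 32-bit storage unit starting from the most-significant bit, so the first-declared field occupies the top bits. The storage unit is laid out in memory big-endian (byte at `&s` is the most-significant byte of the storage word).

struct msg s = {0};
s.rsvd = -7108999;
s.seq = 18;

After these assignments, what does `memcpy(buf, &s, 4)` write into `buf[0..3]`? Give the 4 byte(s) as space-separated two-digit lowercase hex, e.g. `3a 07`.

[6+:26] rsvd=-7108999 & 0x3ffffff = 0x3938679; word=0xe4e19e40
[0+:6] seq=18 & 0x3f = 0x12; word=0xe4e19e52
word = 0xe4e19e52 → big-endian bytes:
  [0]=0xe4  [1]=0xe1  [2]=0x9e  [3]=0x52

e4 e1 9e 52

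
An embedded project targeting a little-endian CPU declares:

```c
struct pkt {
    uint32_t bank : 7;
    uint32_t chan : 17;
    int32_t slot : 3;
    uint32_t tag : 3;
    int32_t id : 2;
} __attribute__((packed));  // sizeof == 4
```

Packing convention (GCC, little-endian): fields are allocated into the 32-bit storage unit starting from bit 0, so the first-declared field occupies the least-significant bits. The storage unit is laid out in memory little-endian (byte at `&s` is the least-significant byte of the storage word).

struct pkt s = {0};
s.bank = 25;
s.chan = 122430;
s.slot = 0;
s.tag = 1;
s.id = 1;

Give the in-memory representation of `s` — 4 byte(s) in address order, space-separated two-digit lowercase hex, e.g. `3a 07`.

[0+:7] bank=25 & 0x7f = 0x19; word=0x00000019
[7+:17] chan=122430 & 0x1ffff = 0x1de3e; word=0x00ef1f19
[24+:3] slot=0 & 0x7 = 0x0; word=0x00ef1f19
[27+:3] tag=1 & 0x7 = 0x1; word=0x08ef1f19
[30+:2] id=1 & 0x3 = 0x1; word=0x48ef1f19
word = 0x48ef1f19 → little-endian bytes:
  [0]=0x19  [1]=0x1f  [2]=0xef  [3]=0x48

19 1f ef 48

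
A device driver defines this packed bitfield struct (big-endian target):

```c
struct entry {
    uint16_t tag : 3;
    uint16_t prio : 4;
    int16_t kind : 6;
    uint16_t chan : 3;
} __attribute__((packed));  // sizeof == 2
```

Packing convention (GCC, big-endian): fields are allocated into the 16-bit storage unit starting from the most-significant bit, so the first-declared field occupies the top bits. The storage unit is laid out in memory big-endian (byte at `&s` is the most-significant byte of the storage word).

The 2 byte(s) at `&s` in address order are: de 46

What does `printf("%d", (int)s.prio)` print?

15

[0]=0xde [1]=0x46 (big-endian) → word 0xde46
tag [13+:3] = (word>>13) & 0x7 = 6
prio [9+:4] = (word>>9) & 0xf = 15  ←
kind [3+:6] = (word>>3) & 0x3f = 8
chan [0+:3] = (word>>0) & 0x7 = 6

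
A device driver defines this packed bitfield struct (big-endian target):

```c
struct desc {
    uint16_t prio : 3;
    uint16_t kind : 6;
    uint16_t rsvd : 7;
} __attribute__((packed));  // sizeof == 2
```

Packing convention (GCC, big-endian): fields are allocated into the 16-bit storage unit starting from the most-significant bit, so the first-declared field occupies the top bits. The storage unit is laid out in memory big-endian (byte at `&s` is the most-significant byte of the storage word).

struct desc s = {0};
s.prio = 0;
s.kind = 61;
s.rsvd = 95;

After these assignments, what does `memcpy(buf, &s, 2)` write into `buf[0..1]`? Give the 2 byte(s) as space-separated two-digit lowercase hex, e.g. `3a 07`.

prio (3b) val=0 bits=0x0 at bit 13: 0x0000
kind (6b) val=61 bits=0x3d at bit 7: 0x1e80
rsvd (7b) val=95 bits=0x5f at bit 0: 0x1edf
word = 0x1edf → big-endian bytes:
  [0]=0x1e  [1]=0xdf

1e df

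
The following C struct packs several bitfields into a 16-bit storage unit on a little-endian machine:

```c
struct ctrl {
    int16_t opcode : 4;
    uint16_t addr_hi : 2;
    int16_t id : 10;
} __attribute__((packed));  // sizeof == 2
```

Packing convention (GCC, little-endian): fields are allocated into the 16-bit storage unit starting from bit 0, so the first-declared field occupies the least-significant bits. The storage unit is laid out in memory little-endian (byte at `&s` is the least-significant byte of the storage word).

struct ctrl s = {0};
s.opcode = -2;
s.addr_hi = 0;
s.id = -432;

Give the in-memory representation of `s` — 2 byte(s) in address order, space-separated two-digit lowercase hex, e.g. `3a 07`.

0e 94

opcode:4 = -2 → 0xe << 0 → word 0x000e
addr_hi:2 = 0 → 0x0 << 4 → word 0x000e
id:10 = -432 → 0x250 << 6 → word 0x940e
word = 0x940e → little-endian bytes:
  [0]=0x0e  [1]=0x94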